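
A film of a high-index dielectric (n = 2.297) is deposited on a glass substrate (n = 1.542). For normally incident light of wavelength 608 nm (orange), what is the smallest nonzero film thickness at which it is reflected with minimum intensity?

132 nm

At the upper boundary (n = 1.0 to n = 2.297) the reflected ray undergoes a half-wave phase shift.
Bottom surface (2.297 → 1.542): reflection off a lower-index medium gives no phase shift.
Exactly one π shift → a net half-wave offset.
For weak reflection here: 2 n t = m λ.
The smallest nonzero thickness corresponds to m = 1: t = m λ / (2 n) = 1.00 × 608 / (2 × 2.297) = 132 nm.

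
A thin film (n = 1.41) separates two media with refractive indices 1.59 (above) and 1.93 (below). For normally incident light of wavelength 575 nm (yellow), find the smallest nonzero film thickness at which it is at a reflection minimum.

At the upper boundary (n = 1.59 to n = 1.41) the reflected ray undergoes no phase shift.
Ray reflecting at the bottom interface goes from n = 1.41 toward n = 1.93: a half-wave phase shift.
The two reflections differ by half a wavelength.
With one net inversion, destructive interference in reflection requires 2 n t = m λ.
Minimum nonzero at m = 1: t = λ / (2 n) = 575 / (2 × 1.41) = 204 nm.

204 nm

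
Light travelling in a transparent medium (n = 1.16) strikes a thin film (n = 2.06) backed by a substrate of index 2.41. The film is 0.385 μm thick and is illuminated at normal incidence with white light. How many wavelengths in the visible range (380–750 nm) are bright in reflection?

At the upper boundary (n = 1.16 to n = 2.06) the reflected ray undergoes a half-wave phase shift.
Bottom surface (2.06 → 2.41): reflection off a higher-index medium gives a half-wave phase shift.
Zero or two π shifts → no net half-wave offset.
With no net inversion, constructive interference in reflection requires 2 n t = m λ.
λ = 2 n t / m = 1586 / m nm.
m=2: 793 nm (IR); m=3: 529 nm (visible); m=4: 397 nm (visible); m=5: 317 nm (UV).

2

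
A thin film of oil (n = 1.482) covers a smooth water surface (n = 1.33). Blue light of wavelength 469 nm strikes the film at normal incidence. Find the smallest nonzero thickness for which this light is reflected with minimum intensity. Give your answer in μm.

At the upper boundary (n = 1.0 to n = 1.482) the reflected ray undergoes a half-wave phase shift.
Bottom surface (1.482 → 1.33): reflection off a lower-index medium gives no phase shift.
Exactly one π shift → a net half-wave offset.
So the condition for destructive reflection is 2 n t = m λ.
The smallest nonzero thickness corresponds to m = 1: t = m λ / (2 n) = 1.00 × 469 / (2 × 1.482) = 158 nm.

0.158 μm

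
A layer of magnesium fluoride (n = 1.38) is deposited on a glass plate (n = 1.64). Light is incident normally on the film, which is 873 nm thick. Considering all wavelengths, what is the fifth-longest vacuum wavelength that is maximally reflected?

Ray reflecting at the top interface goes from n = 1.0 toward n = 1.38: a half-wave phase shift.
Bottom surface (1.38 → 1.64): reflection off a higher-index medium gives a half-wave phase shift.
Zero or two π shifts → no net half-wave offset.
So the condition for constructive reflection is 2 n t = m λ.
λ = 2 n t / m. The fifth-longest wavelength is m = 5: λ = 2 × 1.38 × 873 / 5.00 = 482 nm.

482 nm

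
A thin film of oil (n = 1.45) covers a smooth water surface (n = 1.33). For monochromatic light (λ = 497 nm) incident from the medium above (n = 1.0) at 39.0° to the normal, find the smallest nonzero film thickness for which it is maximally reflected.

95.1 nm

At the upper boundary (n = 1.0 to n = 1.45) the reflected ray undergoes a half-wave phase shift.
At the lower boundary (n = 1.45 to n = 1.33) the reflected ray undergoes no phase shift.
Net: one phase inversion between the two reflected rays.
So the condition for constructive reflection is 2 n t cos θ_r = (m + ½) λ.
Snell's law: 1.0 sin 39.0° = 1.45 sin θ_r → sin θ_r = 0.434, cos θ_r = 0.901.
Minimum at m = 0: t = λ / (4 n cos θ_r) = 497 / (4 × 1.45 × 0.901) = 95.1 nm.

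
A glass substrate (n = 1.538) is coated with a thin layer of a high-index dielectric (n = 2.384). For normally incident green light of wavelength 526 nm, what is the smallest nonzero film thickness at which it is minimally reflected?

Top surface (1.0 → 2.384): reflection off a higher-index medium gives a half-wave phase shift.
Bottom surface (2.384 → 1.538): reflection off a lower-index medium gives no phase shift.
Exactly one π shift → a net half-wave offset.
So the condition for destructive reflection is 2 n t = m λ.
The smallest nonzero thickness corresponds to m = 1: t = m λ / (2 n) = 1.00 × 526 / (2 × 2.384) = 110 nm.

110 nm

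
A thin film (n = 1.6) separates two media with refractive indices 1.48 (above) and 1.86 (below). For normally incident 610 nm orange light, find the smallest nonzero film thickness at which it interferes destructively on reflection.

95.3 nm

At the upper boundary (n = 1.48 to n = 1.6) the reflected ray undergoes a half-wave phase shift.
Bottom surface (1.6 → 1.86): reflection off a higher-index medium gives a half-wave phase shift.
Net: no relative phase inversion (both shifts match).
For dark reflection here: 2 n t = (m + ½) λ.
Minimum at m = 0: t = λ / (4 n) = 610 / (4 × 1.6) = 95.3 nm.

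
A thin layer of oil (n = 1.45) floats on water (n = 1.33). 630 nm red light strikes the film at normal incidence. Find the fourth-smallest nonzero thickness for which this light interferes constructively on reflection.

760 nm

At the upper boundary (n = 1.0 to n = 1.45) the reflected ray undergoes a half-wave phase shift.
Bottom surface (1.45 → 1.33): reflection off a lower-index medium gives no phase shift.
The two reflections differ by half a wavelength.
So the condition for constructive reflection is 2 n t = (m + ½) λ.
The fourth-smallest nonzero thickness corresponds to m = 3: t = (m + ½) λ / (2 n) = 3.50 × 630 / (2 × 1.45) = 760 nm.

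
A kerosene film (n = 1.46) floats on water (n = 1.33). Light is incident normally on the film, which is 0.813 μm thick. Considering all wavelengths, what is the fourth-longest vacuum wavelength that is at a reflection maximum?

Ray reflecting at the top interface goes from n = 1.0 toward n = 1.46: a half-wave phase shift.
Ray reflecting at the bottom interface goes from n = 1.46 toward n = 1.33: no phase shift.
Exactly one π shift → a net half-wave offset.
For bright reflection here: 2 n t = (m + ½) λ.
λ = 2 n t / (m + ½). The fourth-longest wavelength is m = 3: λ = 2 × 1.46 × 813 / 3.50 = 678 nm.

678 nm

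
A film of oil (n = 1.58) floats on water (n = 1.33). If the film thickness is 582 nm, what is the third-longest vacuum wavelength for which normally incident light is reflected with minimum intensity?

Top surface (1.0 → 1.58): reflection off a higher-index medium gives a half-wave phase shift.
At the lower boundary (n = 1.58 to n = 1.33) the reflected ray undergoes no phase shift.
Net: one phase inversion between the two reflected rays.
For dark reflection here: 2 n t = m λ.
λ = 2 n t / m. The third-longest wavelength is m = 3: λ = 2 × 1.58 × 582 / 3.00 = 613 nm.

613 nm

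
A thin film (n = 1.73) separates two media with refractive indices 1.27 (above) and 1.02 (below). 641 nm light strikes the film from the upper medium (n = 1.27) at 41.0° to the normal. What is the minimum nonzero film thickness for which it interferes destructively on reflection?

Ray reflecting at the top interface goes from n = 1.27 toward n = 1.73: a half-wave phase shift.
Ray reflecting at the bottom interface goes from n = 1.73 toward n = 1.02: no phase shift.
Exactly one π shift → a net half-wave offset.
With one net inversion, destructive interference in reflection requires 2 n t cos θ_r = m λ.
Snell's law: 1.27 sin 41.0° = 1.73 sin θ_r → sin θ_r = 0.482, cos θ_r = 0.876.
Minimum nonzero at m = 1: t = λ / (2 n cos θ_r) = 641 / (2 × 1.73 × 0.876) = 211 nm.

211 nm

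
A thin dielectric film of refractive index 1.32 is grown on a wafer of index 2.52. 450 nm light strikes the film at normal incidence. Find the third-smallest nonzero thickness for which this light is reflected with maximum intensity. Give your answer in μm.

Ray reflecting at the top interface goes from n = 1.0 toward n = 1.32: a half-wave phase shift.
Bottom surface (1.32 → 2.52): reflection off a higher-index medium gives a half-wave phase shift.
Zero or two π shifts → no net half-wave offset.
So the condition for constructive reflection is 2 n t = m λ.
The third-smallest nonzero thickness corresponds to m = 3: t = m λ / (2 n) = 3.00 × 450 / (2 × 1.32) = 511 nm.

0.511 μm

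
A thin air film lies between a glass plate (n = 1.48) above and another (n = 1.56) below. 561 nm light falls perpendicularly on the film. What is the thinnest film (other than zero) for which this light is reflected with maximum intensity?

140 nm

Ray reflecting at the top interface goes from n = 1.48 toward n = 1.0: no phase shift.
Ray reflecting at the bottom interface goes from n = 1.0 toward n = 1.56: a half-wave phase shift.
Exactly one π shift → a net half-wave offset.
For strong reflection here: 2 n t = (m + ½) λ.
Minimum at m = 0: t = λ / (4 n) = 561 / (4 × 1.0) = 140 nm.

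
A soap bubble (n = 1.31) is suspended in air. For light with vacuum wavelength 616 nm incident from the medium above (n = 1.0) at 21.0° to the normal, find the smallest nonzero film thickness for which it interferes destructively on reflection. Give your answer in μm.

Ray reflecting at the top interface goes from n = 1.0 toward n = 1.31: a half-wave phase shift.
At the lower boundary (n = 1.31 to n = 1.0) the reflected ray undergoes no phase shift.
The two reflections differ by half a wavelength.
So the condition for destructive reflection is 2 n t cos θ_r = m λ.
Snell's law: 1.0 sin 21.0° = 1.31 sin θ_r → sin θ_r = 0.274, cos θ_r = 0.962.
Minimum nonzero at m = 1: t = λ / (2 n cos θ_r) = 616 / (2 × 1.31 × 0.962) = 244 nm.

0.244 μm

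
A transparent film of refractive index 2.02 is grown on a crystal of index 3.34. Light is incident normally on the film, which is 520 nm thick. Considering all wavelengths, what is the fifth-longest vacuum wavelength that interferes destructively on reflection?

467 nm

Top surface (1.0 → 2.02): reflection off a higher-index medium gives a half-wave phase shift.
Ray reflecting at the bottom interface goes from n = 2.02 toward n = 3.34: a half-wave phase shift.
Net: no relative phase inversion (both shifts match).
With no net inversion, destructive interference in reflection requires 2 n t = (m + ½) λ.
λ = 2 n t / (m + ½). The fifth-longest wavelength is m = 4: λ = 2 × 2.02 × 520 / 4.50 = 467 nm.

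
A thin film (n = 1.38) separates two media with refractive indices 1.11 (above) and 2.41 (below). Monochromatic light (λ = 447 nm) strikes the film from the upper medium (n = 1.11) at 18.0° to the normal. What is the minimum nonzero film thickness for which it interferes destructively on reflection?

Top surface (1.11 → 1.38): reflection off a higher-index medium gives a half-wave phase shift.
Bottom surface (1.38 → 2.41): reflection off a higher-index medium gives a half-wave phase shift.
The two reflections carry the same phase change, so no net offset.
With no net inversion, destructive interference in reflection requires 2 n t cos θ_r = (m + ½) λ.
Snell's law: 1.11 sin 18.0° = 1.38 sin θ_r → sin θ_r = 0.249, cos θ_r = 0.969.
Minimum at m = 0: t = λ / (4 n cos θ_r) = 447 / (4 × 1.38 × 0.969) = 83.6 nm.

83.6 nm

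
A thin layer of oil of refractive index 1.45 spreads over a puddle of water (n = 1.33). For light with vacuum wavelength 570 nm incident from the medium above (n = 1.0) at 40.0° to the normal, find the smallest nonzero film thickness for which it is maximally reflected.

110 nm

Ray reflecting at the top interface goes from n = 1.0 toward n = 1.45: a half-wave phase shift.
Ray reflecting at the bottom interface goes from n = 1.45 toward n = 1.33: no phase shift.
Exactly one π shift → a net half-wave offset.
With one net inversion, constructive interference in reflection requires 2 n t cos θ_r = (m + ½) λ.
Snell's law: 1.0 sin 40.0° = 1.45 sin θ_r → sin θ_r = 0.443, cos θ_r = 0.896.
Minimum at m = 0: t = λ / (4 n cos θ_r) = 570 / (4 × 1.45 × 0.896) = 110 nm.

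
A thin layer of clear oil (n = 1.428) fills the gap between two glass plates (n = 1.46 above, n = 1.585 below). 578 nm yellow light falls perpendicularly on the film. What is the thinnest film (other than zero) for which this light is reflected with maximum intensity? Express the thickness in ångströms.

1012 Å

Ray reflecting at the top interface goes from n = 1.46 toward n = 1.428: no phase shift.
At the lower boundary (n = 1.428 to n = 1.585) the reflected ray undergoes a half-wave phase shift.
Net: one phase inversion between the two reflected rays.
With one net inversion, constructive interference in reflection requires 2 n t = (m + ½) λ.
Minimum at m = 0: t = λ / (4 n) = 578 / (4 × 1.428) = 101 nm.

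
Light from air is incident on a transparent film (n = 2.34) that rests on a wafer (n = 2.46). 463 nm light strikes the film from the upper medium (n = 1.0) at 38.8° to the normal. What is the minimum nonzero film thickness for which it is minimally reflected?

51.3 nm

Ray reflecting at the top interface goes from n = 1.0 toward n = 2.34: a half-wave phase shift.
At the lower boundary (n = 2.34 to n = 2.46) the reflected ray undergoes a half-wave phase shift.
Zero or two π shifts → no net half-wave offset.
For weak reflection here: 2 n t cos θ_r = (m + ½) λ.
Snell's law: 1.0 sin 38.8° = 2.34 sin θ_r → sin θ_r = 0.268, cos θ_r = 0.963.
Minimum at m = 0: t = λ / (4 n cos θ_r) = 463 / (4 × 2.34 × 0.963) = 51.3 nm.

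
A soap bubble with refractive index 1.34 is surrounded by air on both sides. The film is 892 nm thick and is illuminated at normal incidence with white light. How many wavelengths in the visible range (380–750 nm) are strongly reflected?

At the upper boundary (n = 1.0 to n = 1.34) the reflected ray undergoes a half-wave phase shift.
Bottom surface (1.34 → 1.0): reflection off a lower-index medium gives no phase shift.
The two reflections differ by half a wavelength.
So the condition for constructive reflection is 2 n t = (m + ½) λ.
λ = 2 n t / (m + ½) = 2391 / (m + ½) nm.
m=2: 956 nm (IR); m=3: 683 nm (visible); m=4: 531 nm (visible); m=5: 435 nm (visible); m=6: 368 nm (UV).

3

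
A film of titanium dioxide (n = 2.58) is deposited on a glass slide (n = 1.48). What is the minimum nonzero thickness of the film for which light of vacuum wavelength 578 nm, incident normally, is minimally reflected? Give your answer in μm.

Top surface (1.0 → 2.58): reflection off a higher-index medium gives a half-wave phase shift.
At the lower boundary (n = 2.58 to n = 1.48) the reflected ray undergoes no phase shift.
The two reflections differ by half a wavelength.
With one net inversion, destructive interference in reflection requires 2 n t = m λ.
Minimum nonzero at m = 1: t = λ / (2 n) = 578 / (2 × 2.58) = 112 nm.

0.112 μm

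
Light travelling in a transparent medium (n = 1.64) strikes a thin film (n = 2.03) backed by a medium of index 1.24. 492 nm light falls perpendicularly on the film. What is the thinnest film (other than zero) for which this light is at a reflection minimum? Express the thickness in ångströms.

At the upper boundary (n = 1.64 to n = 2.03) the reflected ray undergoes a half-wave phase shift.
At the lower boundary (n = 2.03 to n = 1.24) the reflected ray undergoes no phase shift.
Exactly one π shift → a net half-wave offset.
For weak reflection here: 2 n t = m λ.
Minimum nonzero at m = 1: t = λ / (2 n) = 492 / (2 × 2.03) = 121 nm.

1212 Å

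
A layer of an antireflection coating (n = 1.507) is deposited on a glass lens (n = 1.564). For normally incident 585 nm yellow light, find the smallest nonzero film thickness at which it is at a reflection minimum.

At the upper boundary (n = 1.0 to n = 1.507) the reflected ray undergoes a half-wave phase shift.
At the lower boundary (n = 1.507 to n = 1.564) the reflected ray undergoes a half-wave phase shift.
Net: no relative phase inversion (both shifts match).
With no net inversion, destructive interference in reflection requires 2 n t = (m + ½) λ.
Minimum at m = 0: t = λ / (4 n) = 585 / (4 × 1.507) = 97.0 nm.

97.0 nm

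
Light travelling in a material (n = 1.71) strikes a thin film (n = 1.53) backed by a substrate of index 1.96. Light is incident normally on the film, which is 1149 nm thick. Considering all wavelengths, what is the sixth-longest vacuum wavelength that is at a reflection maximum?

639 nm

At the upper boundary (n = 1.71 to n = 1.53) the reflected ray undergoes no phase shift.
At the lower boundary (n = 1.53 to n = 1.96) the reflected ray undergoes a half-wave phase shift.
Exactly one π shift → a net half-wave offset.
For strong reflection here: 2 n t = (m + ½) λ.
λ = 2 n t / (m + ½). The sixth-longest wavelength is m = 5: λ = 2 × 1.53 × 1149 / 5.50 = 639 nm.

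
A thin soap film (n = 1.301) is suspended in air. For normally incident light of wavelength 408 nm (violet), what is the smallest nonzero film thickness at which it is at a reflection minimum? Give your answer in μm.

At the upper boundary (n = 1.0 to n = 1.301) the reflected ray undergoes a half-wave phase shift.
Bottom surface (1.301 → 1.0): reflection off a lower-index medium gives no phase shift.
The two reflections differ by half a wavelength.
For minimum reflection here: 2 n t = m λ.
The smallest nonzero thickness corresponds to m = 1: t = m λ / (2 n) = 1.00 × 408 / (2 × 1.301) = 157 nm.

0.157 μm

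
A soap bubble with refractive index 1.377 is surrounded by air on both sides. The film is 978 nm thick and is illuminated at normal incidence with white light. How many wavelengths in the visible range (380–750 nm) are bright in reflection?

At the upper boundary (n = 1.0 to n = 1.377) the reflected ray undergoes a half-wave phase shift.
At the lower boundary (n = 1.377 to n = 1.0) the reflected ray undergoes no phase shift.
Exactly one π shift → a net half-wave offset.
With one net inversion, constructive interference in reflection requires 2 n t = (m + ½) λ.
λ = 2 n t / (m + ½) = 2693 / (m + ½) nm.
m=3: 770 nm (IR); m=4: 599 nm (visible); m=5: 490 nm (visible); m=6: 414 nm (visible); m=7: 359 nm (UV).

3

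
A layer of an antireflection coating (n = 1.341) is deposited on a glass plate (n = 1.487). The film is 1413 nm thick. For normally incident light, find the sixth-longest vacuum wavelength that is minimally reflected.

689 nm

Top surface (1.0 → 1.341): reflection off a higher-index medium gives a half-wave phase shift.
Ray reflecting at the bottom interface goes from n = 1.341 toward n = 1.487: a half-wave phase shift.
Zero or two π shifts → no net half-wave offset.
For minimum reflection here: 2 n t = (m + ½) λ.
λ = 2 n t / (m + ½). The sixth-longest wavelength is m = 5: λ = 2 × 1.341 × 1413 / 5.50 = 689 nm.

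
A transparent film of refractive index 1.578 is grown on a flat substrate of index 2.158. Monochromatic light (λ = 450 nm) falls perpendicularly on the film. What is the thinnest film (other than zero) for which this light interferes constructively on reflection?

143 nm

At the upper boundary (n = 1.0 to n = 1.578) the reflected ray undergoes a half-wave phase shift.
At the lower boundary (n = 1.578 to n = 2.158) the reflected ray undergoes a half-wave phase shift.
The two reflections carry the same phase change, so no net offset.
With no net inversion, constructive interference in reflection requires 2 n t = m λ.
Minimum nonzero at m = 1: t = λ / (2 n) = 450 / (2 × 1.578) = 143 nm.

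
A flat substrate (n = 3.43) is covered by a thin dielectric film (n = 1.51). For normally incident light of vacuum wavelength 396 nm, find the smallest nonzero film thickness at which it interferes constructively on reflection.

Ray reflecting at the top interface goes from n = 1.0 toward n = 1.51: a half-wave phase shift.
Bottom surface (1.51 → 3.43): reflection off a higher-index medium gives a half-wave phase shift.
Zero or two π shifts → no net half-wave offset.
For maximum reflection here: 2 n t = m λ.
Minimum nonzero at m = 1: t = λ / (2 n) = 396 / (2 × 1.51) = 131 nm.

131 nm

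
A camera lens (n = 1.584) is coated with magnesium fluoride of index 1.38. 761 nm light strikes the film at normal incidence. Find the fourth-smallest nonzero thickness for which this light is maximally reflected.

1103 nm

At the upper boundary (n = 1.0 to n = 1.38) the reflected ray undergoes a half-wave phase shift.
Ray reflecting at the bottom interface goes from n = 1.38 toward n = 1.584: a half-wave phase shift.
Zero or two π shifts → no net half-wave offset.
So the condition for constructive reflection is 2 n t = m λ.
The fourth-smallest nonzero thickness corresponds to m = 4: t = m λ / (2 n) = 4.00 × 761 / (2 × 1.38) = 1103 nm.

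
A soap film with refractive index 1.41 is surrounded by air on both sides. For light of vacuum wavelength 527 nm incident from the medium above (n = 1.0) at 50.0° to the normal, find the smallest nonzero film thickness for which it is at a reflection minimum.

223 nm

Ray reflecting at the top interface goes from n = 1.0 toward n = 1.41: a half-wave phase shift.
Ray reflecting at the bottom interface goes from n = 1.41 toward n = 1.0: no phase shift.
The two reflections differ by half a wavelength.
For dark reflection here: 2 n t cos θ_r = m λ.
Snell's law: 1.0 sin 50.0° = 1.41 sin θ_r → sin θ_r = 0.543, cos θ_r = 0.840.
Minimum nonzero at m = 1: t = λ / (2 n cos θ_r) = 527 / (2 × 1.41 × 0.840) = 223 nm.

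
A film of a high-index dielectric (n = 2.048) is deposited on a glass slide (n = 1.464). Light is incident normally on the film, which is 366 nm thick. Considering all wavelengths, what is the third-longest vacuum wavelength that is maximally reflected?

600 nm

At the upper boundary (n = 1.0 to n = 2.048) the reflected ray undergoes a half-wave phase shift.
Bottom surface (2.048 → 1.464): reflection off a lower-index medium gives no phase shift.
The two reflections differ by half a wavelength.
With one net inversion, constructive interference in reflection requires 2 n t = (m + ½) λ.
λ = 2 n t / (m + ½). The third-longest wavelength is m = 2: λ = 2 × 2.048 × 366 / 2.50 = 600 nm.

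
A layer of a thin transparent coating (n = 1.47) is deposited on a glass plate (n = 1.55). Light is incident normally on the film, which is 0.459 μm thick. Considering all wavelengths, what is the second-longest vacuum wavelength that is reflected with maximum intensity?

675 nm

Top surface (1.0 → 1.47): reflection off a higher-index medium gives a half-wave phase shift.
Ray reflecting at the bottom interface goes from n = 1.47 toward n = 1.55: a half-wave phase shift.
Net: no relative phase inversion (both shifts match).
With no net inversion, constructive interference in reflection requires 2 n t = m λ.
λ = 2 n t / m. The second-longest wavelength is m = 2: λ = 2 × 1.47 × 459 / 2.00 = 675 nm.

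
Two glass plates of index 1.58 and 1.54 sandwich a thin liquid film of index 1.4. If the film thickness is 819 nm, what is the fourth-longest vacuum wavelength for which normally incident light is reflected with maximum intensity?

655 nm

Top surface (1.58 → 1.4): reflection off a lower-index medium gives no phase shift.
Bottom surface (1.4 → 1.54): reflection off a higher-index medium gives a half-wave phase shift.
The two reflections differ by half a wavelength.
So the condition for constructive reflection is 2 n t = (m + ½) λ.
λ = 2 n t / (m + ½). The fourth-longest wavelength is m = 3: λ = 2 × 1.4 × 819 / 3.50 = 655 nm.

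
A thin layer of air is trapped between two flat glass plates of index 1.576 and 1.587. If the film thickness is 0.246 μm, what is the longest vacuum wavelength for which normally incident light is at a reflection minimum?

Top surface (1.576 → 1.0): reflection off a lower-index medium gives no phase shift.
Bottom surface (1.0 → 1.587): reflection off a higher-index medium gives a half-wave phase shift.
Net: one phase inversion between the two reflected rays.
With one net inversion, destructive interference in reflection requires 2 n t = m λ.
λ = 2 n t / m. The longest wavelength is m = 1: λ = 2 × 1.0 × 246 / 1.00 = 492 nm.

492 nm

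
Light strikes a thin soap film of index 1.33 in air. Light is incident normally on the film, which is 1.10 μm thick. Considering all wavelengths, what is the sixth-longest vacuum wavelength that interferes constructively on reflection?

At the upper boundary (n = 1.0 to n = 1.33) the reflected ray undergoes a half-wave phase shift.
Bottom surface (1.33 → 1.0): reflection off a lower-index medium gives no phase shift.
Exactly one π shift → a net half-wave offset.
So the condition for constructive reflection is 2 n t = (m + ½) λ.
λ = 2 n t / (m + ½). The sixth-longest wavelength is m = 5: λ = 2 × 1.33 × 1100 / 5.50 = 532 nm.

532 nm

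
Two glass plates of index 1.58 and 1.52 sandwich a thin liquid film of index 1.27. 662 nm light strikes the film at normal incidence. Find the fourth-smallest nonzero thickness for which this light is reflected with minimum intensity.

At the upper boundary (n = 1.58 to n = 1.27) the reflected ray undergoes no phase shift.
Ray reflecting at the bottom interface goes from n = 1.27 toward n = 1.52: a half-wave phase shift.
Exactly one π shift → a net half-wave offset.
With one net inversion, destructive interference in reflection requires 2 n t = m λ.
The fourth-smallest nonzero thickness corresponds to m = 4: t = m λ / (2 n) = 4.00 × 662 / (2 × 1.27) = 1043 nm.

1043 nm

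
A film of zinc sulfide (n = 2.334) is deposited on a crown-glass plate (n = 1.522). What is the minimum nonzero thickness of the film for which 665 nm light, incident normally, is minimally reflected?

142 nm

Top surface (1.0 → 2.334): reflection off a higher-index medium gives a half-wave phase shift.
Ray reflecting at the bottom interface goes from n = 2.334 toward n = 1.522: no phase shift.
Exactly one π shift → a net half-wave offset.
So the condition for destructive reflection is 2 n t = m λ.
Minimum nonzero at m = 1: t = λ / (2 n) = 665 / (2 × 2.334) = 142 nm.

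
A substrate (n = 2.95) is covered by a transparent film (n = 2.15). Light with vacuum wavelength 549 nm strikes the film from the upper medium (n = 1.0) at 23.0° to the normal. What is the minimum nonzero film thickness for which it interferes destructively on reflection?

64.9 nm

Ray reflecting at the top interface goes from n = 1.0 toward n = 2.15: a half-wave phase shift.
At the lower boundary (n = 2.15 to n = 2.95) the reflected ray undergoes a half-wave phase shift.
Zero or two π shifts → no net half-wave offset.
So the condition for destructive reflection is 2 n t cos θ_r = (m + ½) λ.
Snell's law: 1.0 sin 23.0° = 2.15 sin θ_r → sin θ_r = 0.182, cos θ_r = 0.983.
Minimum at m = 0: t = λ / (4 n cos θ_r) = 549 / (4 × 2.15 × 0.983) = 64.9 nm.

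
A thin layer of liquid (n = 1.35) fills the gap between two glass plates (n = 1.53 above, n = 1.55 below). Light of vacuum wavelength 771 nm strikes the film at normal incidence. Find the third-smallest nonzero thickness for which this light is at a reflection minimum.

Top surface (1.53 → 1.35): reflection off a lower-index medium gives no phase shift.
Bottom surface (1.35 → 1.55): reflection off a higher-index medium gives a half-wave phase shift.
The two reflections differ by half a wavelength.
With one net inversion, destructive interference in reflection requires 2 n t = m λ.
The third-smallest nonzero thickness corresponds to m = 3: t = m λ / (2 n) = 3.00 × 771 / (2 × 1.35) = 857 nm.

857 nm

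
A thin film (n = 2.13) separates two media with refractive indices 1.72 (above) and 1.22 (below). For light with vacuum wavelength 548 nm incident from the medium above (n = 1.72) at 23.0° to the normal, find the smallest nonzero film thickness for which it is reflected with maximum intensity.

At the upper boundary (n = 1.72 to n = 2.13) the reflected ray undergoes a half-wave phase shift.
Ray reflecting at the bottom interface goes from n = 2.13 toward n = 1.22: no phase shift.
Net: one phase inversion between the two reflected rays.
For bright reflection here: 2 n t cos θ_r = (m + ½) λ.
Snell's law: 1.72 sin 23.0° = 2.13 sin θ_r → sin θ_r = 0.316, cos θ_r = 0.949.
Minimum at m = 0: t = λ / (4 n cos θ_r) = 548 / (4 × 2.13 × 0.949) = 67.8 nm.

67.8 nm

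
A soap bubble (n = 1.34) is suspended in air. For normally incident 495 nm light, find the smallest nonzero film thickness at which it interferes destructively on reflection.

At the upper boundary (n = 1.0 to n = 1.34) the reflected ray undergoes a half-wave phase shift.
Ray reflecting at the bottom interface goes from n = 1.34 toward n = 1.0: no phase shift.
Exactly one π shift → a net half-wave offset.
With one net inversion, destructive interference in reflection requires 2 n t = m λ.
Minimum nonzero at m = 1: t = λ / (2 n) = 495 / (2 × 1.34) = 185 nm.

185 nm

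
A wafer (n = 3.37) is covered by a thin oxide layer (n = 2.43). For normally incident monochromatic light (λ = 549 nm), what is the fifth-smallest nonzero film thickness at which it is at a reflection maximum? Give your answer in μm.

0.565 μm

At the upper boundary (n = 1.0 to n = 2.43) the reflected ray undergoes a half-wave phase shift.
Bottom surface (2.43 → 3.37): reflection off a higher-index medium gives a half-wave phase shift.
The two reflections carry the same phase change, so no net offset.
So the condition for constructive reflection is 2 n t = m λ.
The fifth-smallest nonzero thickness corresponds to m = 5: t = m λ / (2 n) = 5.00 × 549 / (2 × 2.43) = 565 nm.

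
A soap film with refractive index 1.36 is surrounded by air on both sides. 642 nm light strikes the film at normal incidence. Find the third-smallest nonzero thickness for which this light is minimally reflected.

At the upper boundary (n = 1.0 to n = 1.36) the reflected ray undergoes a half-wave phase shift.
Bottom surface (1.36 → 1.0): reflection off a lower-index medium gives no phase shift.
Exactly one π shift → a net half-wave offset.
For weak reflection here: 2 n t = m λ.
The third-smallest nonzero thickness corresponds to m = 3: t = m λ / (2 n) = 3.00 × 642 / (2 × 1.36) = 708 nm.

708 nm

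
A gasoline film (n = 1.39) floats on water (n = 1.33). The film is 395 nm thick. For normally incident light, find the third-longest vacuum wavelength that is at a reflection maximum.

439 nm

At the upper boundary (n = 1.0 to n = 1.39) the reflected ray undergoes a half-wave phase shift.
Ray reflecting at the bottom interface goes from n = 1.39 toward n = 1.33: no phase shift.
The two reflections differ by half a wavelength.
So the condition for constructive reflection is 2 n t = (m + ½) λ.
λ = 2 n t / (m + ½). The third-longest wavelength is m = 2: λ = 2 × 1.39 × 395 / 2.50 = 439 nm.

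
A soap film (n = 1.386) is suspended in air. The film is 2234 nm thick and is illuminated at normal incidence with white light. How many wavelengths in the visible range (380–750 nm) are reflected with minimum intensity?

8

Top surface (1.0 → 1.386): reflection off a higher-index medium gives a half-wave phase shift.
Ray reflecting at the bottom interface goes from n = 1.386 toward n = 1.0: no phase shift.
Net: one phase inversion between the two reflected rays.
With one net inversion, destructive interference in reflection requires 2 n t = m λ.
λ = 2 n t / m = 6193 / m nm.
m=8: 774 nm (IR); m=9: 688 nm (visible); m=10: 619 nm (visible); m=11: 563 nm (visible); m=12: 516 nm (visible); m=13: 476 nm (visible); m=14: 442 nm (visible); m=15: 413 nm (visible); m=16: 387 nm (visible); m=17: 364 nm (UV).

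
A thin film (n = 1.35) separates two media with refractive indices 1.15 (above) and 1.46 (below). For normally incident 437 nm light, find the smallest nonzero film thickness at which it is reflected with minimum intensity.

80.9 nm

Top surface (1.15 → 1.35): reflection off a higher-index medium gives a half-wave phase shift.
At the lower boundary (n = 1.35 to n = 1.46) the reflected ray undergoes a half-wave phase shift.
The two reflections carry the same phase change, so no net offset.
For minimum reflection here: 2 n t = (m + ½) λ.
Minimum at m = 0: t = λ / (4 n) = 437 / (4 × 1.35) = 80.9 nm.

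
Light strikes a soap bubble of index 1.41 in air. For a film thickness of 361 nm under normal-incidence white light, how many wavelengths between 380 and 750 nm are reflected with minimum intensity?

1

Top surface (1.0 → 1.41): reflection off a higher-index medium gives a half-wave phase shift.
Ray reflecting at the bottom interface goes from n = 1.41 toward n = 1.0: no phase shift.
Exactly one π shift → a net half-wave offset.
For minimum reflection here: 2 n t = m λ.
λ = 2 n t / m = 1018 / m nm.
m=1: 1018 nm (IR); m=2: 509 nm (visible); m=3: 339 nm (UV).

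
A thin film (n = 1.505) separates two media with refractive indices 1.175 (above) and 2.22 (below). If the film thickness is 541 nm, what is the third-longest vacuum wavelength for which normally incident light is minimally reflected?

651 nm

At the upper boundary (n = 1.175 to n = 1.505) the reflected ray undergoes a half-wave phase shift.
Bottom surface (1.505 → 2.22): reflection off a higher-index medium gives a half-wave phase shift.
Zero or two π shifts → no net half-wave offset.
So the condition for destructive reflection is 2 n t = (m + ½) λ.
λ = 2 n t / (m + ½). The third-longest wavelength is m = 2: λ = 2 × 1.505 × 541 / 2.50 = 651 nm.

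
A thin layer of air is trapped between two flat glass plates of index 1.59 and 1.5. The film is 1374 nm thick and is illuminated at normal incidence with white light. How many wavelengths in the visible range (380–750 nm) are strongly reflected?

Ray reflecting at the top interface goes from n = 1.59 toward n = 1.0: no phase shift.
Ray reflecting at the bottom interface goes from n = 1.0 toward n = 1.5: a half-wave phase shift.
The two reflections differ by half a wavelength.
For maximum reflection here: 2 n t = (m + ½) λ.
λ = 2 n t / (m + ½) = 2748 / (m + ½) nm.
m=3: 785 nm (IR); m=4: 611 nm (visible); m=5: 500 nm (visible); m=6: 423 nm (visible); m=7: 366 nm (UV).

3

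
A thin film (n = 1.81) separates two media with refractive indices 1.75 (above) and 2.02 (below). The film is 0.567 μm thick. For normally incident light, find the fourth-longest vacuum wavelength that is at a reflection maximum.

513 nm

Ray reflecting at the top interface goes from n = 1.75 toward n = 1.81: a half-wave phase shift.
At the lower boundary (n = 1.81 to n = 2.02) the reflected ray undergoes a half-wave phase shift.
The two reflections carry the same phase change, so no net offset.
For strong reflection here: 2 n t = m λ.
λ = 2 n t / m. The fourth-longest wavelength is m = 4: λ = 2 × 1.81 × 567 / 4.00 = 513 nm.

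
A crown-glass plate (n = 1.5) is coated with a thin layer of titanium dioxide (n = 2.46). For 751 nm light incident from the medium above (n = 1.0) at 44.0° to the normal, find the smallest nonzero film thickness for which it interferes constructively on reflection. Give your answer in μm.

0.0796 μm

Ray reflecting at the top interface goes from n = 1.0 toward n = 2.46: a half-wave phase shift.
Bottom surface (2.46 → 1.5): reflection off a lower-index medium gives no phase shift.
Exactly one π shift → a net half-wave offset.
For maximum reflection here: 2 n t cos θ_r = (m + ½) λ.
Snell's law: 1.0 sin 44.0° = 2.46 sin θ_r → sin θ_r = 0.282, cos θ_r = 0.959.
Minimum at m = 0: t = λ / (4 n cos θ_r) = 751 / (4 × 2.46 × 0.959) = 79.6 nm.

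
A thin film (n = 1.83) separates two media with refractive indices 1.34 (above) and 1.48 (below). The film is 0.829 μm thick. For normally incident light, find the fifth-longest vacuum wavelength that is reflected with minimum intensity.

Top surface (1.34 → 1.83): reflection off a higher-index medium gives a half-wave phase shift.
Ray reflecting at the bottom interface goes from n = 1.83 toward n = 1.48: no phase shift.
Exactly one π shift → a net half-wave offset.
For dark reflection here: 2 n t = m λ.
λ = 2 n t / m. The fifth-longest wavelength is m = 5: λ = 2 × 1.83 × 829 / 5.00 = 607 nm.

607 nm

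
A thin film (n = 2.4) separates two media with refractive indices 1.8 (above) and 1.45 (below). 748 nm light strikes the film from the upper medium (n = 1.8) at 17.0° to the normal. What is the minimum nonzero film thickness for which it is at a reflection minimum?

160 nm

Ray reflecting at the top interface goes from n = 1.8 toward n = 2.4: a half-wave phase shift.
At the lower boundary (n = 2.4 to n = 1.45) the reflected ray undergoes no phase shift.
Net: one phase inversion between the two reflected rays.
For dark reflection here: 2 n t cos θ_r = m λ.
Snell's law: 1.8 sin 17.0° = 2.4 sin θ_r → sin θ_r = 0.219, cos θ_r = 0.976.
Minimum nonzero at m = 1: t = λ / (2 n cos θ_r) = 748 / (2 × 2.4 × 0.976) = 160 nm.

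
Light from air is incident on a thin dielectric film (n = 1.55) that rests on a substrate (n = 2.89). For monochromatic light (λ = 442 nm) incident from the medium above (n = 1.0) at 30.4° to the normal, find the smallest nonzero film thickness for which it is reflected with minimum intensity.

Ray reflecting at the top interface goes from n = 1.0 toward n = 1.55: a half-wave phase shift.
Ray reflecting at the bottom interface goes from n = 1.55 toward n = 2.89: a half-wave phase shift.
Zero or two π shifts → no net half-wave offset.
So the condition for destructive reflection is 2 n t cos θ_r = (m + ½) λ.
Snell's law: 1.0 sin 30.4° = 1.55 sin θ_r → sin θ_r = 0.326, cos θ_r = 0.945.
Minimum at m = 0: t = λ / (4 n cos θ_r) = 442 / (4 × 1.55 × 0.945) = 75.4 nm.

75.4 nm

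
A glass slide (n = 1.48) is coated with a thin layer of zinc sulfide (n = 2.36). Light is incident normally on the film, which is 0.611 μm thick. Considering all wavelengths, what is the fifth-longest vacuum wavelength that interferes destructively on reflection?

577 nm

Top surface (1.0 → 2.36): reflection off a higher-index medium gives a half-wave phase shift.
Bottom surface (2.36 → 1.48): reflection off a lower-index medium gives no phase shift.
Exactly one π shift → a net half-wave offset.
With one net inversion, destructive interference in reflection requires 2 n t = m λ.
λ = 2 n t / m. The fifth-longest wavelength is m = 5: λ = 2 × 2.36 × 611 / 5.00 = 577 nm.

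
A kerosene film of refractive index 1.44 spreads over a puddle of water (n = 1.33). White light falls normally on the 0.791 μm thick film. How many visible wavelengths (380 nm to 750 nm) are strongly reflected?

At the upper boundary (n = 1.0 to n = 1.44) the reflected ray undergoes a half-wave phase shift.
Ray reflecting at the bottom interface goes from n = 1.44 toward n = 1.33: no phase shift.
Exactly one π shift → a net half-wave offset.
For maximum reflection here: 2 n t = (m + ½) λ.
λ = 2 n t / (m + ½) = 2278 / (m + ½) nm.
m=2: 911 nm (IR); m=3: 651 nm (visible); m=4: 506 nm (visible); m=5: 414 nm (visible); m=6: 350 nm (UV).

3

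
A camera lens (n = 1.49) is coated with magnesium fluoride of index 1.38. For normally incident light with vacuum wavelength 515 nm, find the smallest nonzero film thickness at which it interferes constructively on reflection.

At the upper boundary (n = 1.0 to n = 1.38) the reflected ray undergoes a half-wave phase shift.
At the lower boundary (n = 1.38 to n = 1.49) the reflected ray undergoes a half-wave phase shift.
The two reflections carry the same phase change, so no net offset.
For maximum reflection here: 2 n t = m λ.
Minimum nonzero at m = 1: t = λ / (2 n) = 515 / (2 × 1.38) = 187 nm.

187 nm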